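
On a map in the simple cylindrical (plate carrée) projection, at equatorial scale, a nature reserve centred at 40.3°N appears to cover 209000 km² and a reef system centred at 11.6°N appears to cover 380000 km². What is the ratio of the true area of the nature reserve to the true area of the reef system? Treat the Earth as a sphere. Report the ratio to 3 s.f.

On the plate carrée, areal scale = h·k = 1 × sec φ, so true area = apparent × cos φ.
True area of nature reserve: 209000 × cos(40.3°) = 209000 × 0.7627 = 159400 km².
True area of reef system: 380000 × cos(11.6°) = 380000 × 0.9796 = 372200 km².
Ratio = 159400 / 372200 ≈ 0.428.

0.428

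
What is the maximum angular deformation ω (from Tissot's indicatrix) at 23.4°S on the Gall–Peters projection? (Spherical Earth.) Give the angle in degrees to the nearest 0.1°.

Gall–Peters is a cylindrical equal-area projection with standard parallels at ±45°. Cylindrical equal-area (φ₀ = 45°): h = cos φ / cos 45° along meridians, k = cos 45° / cos φ along parallels; h·k = 1.
At 23.4°: h = 1.298, k = 0.7705; principal scales a = 1.298, b = 0.7705.
sin(ω/2) = (a − b)/(a + b) = 0.5274/2.068 = 0.2550, so ω = 2 arcsin(0.2550) ≈ 29.5°.

29.5°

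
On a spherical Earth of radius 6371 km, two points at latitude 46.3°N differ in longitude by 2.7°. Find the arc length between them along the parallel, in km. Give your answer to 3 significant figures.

Arc length along a parallel = R cos φ · Δλ (with Δλ in radians).
= 6371 × cos 46.3° × (2.7° × π/180) = 6371 × 0.6909 × 0.04712 ≈ 207 km.

207 km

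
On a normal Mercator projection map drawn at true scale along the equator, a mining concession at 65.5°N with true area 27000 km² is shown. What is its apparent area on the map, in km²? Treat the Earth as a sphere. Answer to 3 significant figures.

157000 km²

Mercator is conformal, so the point scale is isotropic: h = k = sec φ = 1/cos φ.
Areal scale = k² = sec²φ = 1/cos²(65.5°) = 1/0.4147² = 5.815.
Apparent area = 27000 × 5.815 ≈ 157000 km².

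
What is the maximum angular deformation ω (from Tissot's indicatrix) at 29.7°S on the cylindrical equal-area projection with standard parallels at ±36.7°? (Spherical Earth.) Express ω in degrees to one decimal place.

For cylindrical equal-area with standard parallel φ₀, h = cos φ / cos φ₀ and k = cos φ₀ / cos φ, so h·k = 1.
At 29.7°: h = 1.083, k = 0.9230; principal scales a = 1.083, b = 0.9230.
sin(ω/2) = (a − b)/(a + b) = 0.1604/2.006 = 0.07992, so ω = 2 arcsin(0.07992) ≈ 9.2°.

9.2°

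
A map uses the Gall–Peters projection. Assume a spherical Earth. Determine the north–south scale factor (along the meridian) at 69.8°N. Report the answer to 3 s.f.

The Gall–Peters projection is cylindrical equal-area with φ₀ = 45°. A cylindrical equal-area projection with standard parallel φ₀ has meridian scale h = cos φ / cos φ₀ and parallel scale k = cos φ₀ / cos φ (so areas are preserved, h·k = 1).
h = cos 69.8° / cos 45° = 0.3453/0.7071 = 0.4883.

0.488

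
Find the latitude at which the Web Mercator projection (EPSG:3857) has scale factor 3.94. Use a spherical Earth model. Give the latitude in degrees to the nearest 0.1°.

75.3°

Mercator scale is k = sec φ = 1/cos φ.
1/cos φ = 3.94  ⇒  cos φ = 0.2538  ⇒  φ = arccos(0.2538) ≈ 75.3°.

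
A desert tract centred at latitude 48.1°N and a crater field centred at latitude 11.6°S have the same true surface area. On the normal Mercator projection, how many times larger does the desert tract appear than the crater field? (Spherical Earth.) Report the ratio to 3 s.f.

Mercator areal scale is sec²φ.
At 48.1°: sec²(48.1°) = 1/0.6678² = 2.242.
At 11.6°: sec²(11.6°) = 1/0.9796² = 1.042.
Ratio = 2.242/1.042 = cos²(11.6°)/cos²(48.1°) ≈ 2.15.

2.15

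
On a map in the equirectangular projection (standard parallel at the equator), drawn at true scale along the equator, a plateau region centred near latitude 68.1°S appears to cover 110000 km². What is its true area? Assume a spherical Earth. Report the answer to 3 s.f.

41000 km²

For the equirectangular projection with φ₀ = 0 (plate carrée), h = 1 along meridians and k = sec φ along parallels.
Areal scale = h·k = 1 × sec φ; at 68.1°, h = 1.000, k = 2.681, so h·k = 2.681.
True area = apparent / (areal scale) = 110000 / 2.681 ≈ 41000 km².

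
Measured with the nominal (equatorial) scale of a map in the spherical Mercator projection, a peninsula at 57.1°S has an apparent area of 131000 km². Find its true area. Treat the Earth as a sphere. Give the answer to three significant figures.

38700 km²

For Mercator, h = k = sec φ (a conformal cylindrical projection has a single point scale, 1/cos φ).
Areal scale = k² = sec²φ = 1/cos²(57.1°) = 1/0.5432² = 3.389.
True area = apparent / (areal scale) = 131000 / 3.389 ≈ 38700 km².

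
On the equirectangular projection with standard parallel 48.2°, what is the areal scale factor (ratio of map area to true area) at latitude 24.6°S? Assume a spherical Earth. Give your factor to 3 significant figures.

0.733

The equidistant cylindrical projection with φ₀ = 48.2° has h = 1 (meridians true) and k = cos φ₀ / cos φ along parallels.
Areal scale = h·k = 1 × cos φ₀ / cos φ; at 24.6°, h = 1.000, k = 0.7331, so h·k = 0.7331.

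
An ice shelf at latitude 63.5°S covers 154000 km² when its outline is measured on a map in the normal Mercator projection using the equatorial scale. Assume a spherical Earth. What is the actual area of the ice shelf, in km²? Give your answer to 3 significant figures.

For Mercator, h = k = sec φ (a conformal cylindrical projection has a single point scale, 1/cos φ).
Areal scale = k² = sec²φ = 1/cos²(63.5°) = 1/0.4462² = 5.023.
True area = apparent / (areal scale) = 154000 / 5.023 ≈ 30700 km².

30700 km²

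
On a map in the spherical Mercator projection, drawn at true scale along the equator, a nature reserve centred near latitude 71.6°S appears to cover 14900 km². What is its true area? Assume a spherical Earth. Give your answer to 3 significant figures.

1480 km²

The Mercator projection is conformal; its linear scale factor is the same in every direction and equals sec φ = 1/cos φ.
Areal scale = k² = sec²φ = 1/cos²(71.6°) = 1/0.3156² = 10.04.
True area = apparent / (areal scale) = 14900 / 10.04 ≈ 1480 km².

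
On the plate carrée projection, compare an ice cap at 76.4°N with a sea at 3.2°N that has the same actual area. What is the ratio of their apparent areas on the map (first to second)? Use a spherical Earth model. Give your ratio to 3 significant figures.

4.25

In the plate carrée (x = Rλ, y = Rφ), meridians are true-scale (h = 1) and parallels are stretched by k = sec φ.
Areal scale at 76.4°: h·k = 1.000 × 4.253 = 4.253.
Areal scale at 3.2°: h·k = 1.000 × 1.002 = 1.002.
Ratio = 4.253/1.002 ≈ 4.25.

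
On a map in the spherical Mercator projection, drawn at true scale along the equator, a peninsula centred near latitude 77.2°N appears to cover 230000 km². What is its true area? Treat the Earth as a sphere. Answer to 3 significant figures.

11300 km²

For Mercator, h = k = sec φ (a conformal cylindrical projection has a single point scale, 1/cos φ).
Areal scale = k² = sec²φ = 1/cos²(77.2°) = 1/0.2215² = 20.37.
True area = apparent / (areal scale) = 230000 / 20.37 ≈ 11300 km².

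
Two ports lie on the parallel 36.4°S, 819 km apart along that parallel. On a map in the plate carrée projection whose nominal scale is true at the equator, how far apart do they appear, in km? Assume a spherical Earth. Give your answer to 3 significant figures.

1020 km

In the plate carrée (x = Rλ, y = Rφ), meridians are true-scale (h = 1) and parallels are stretched by k = sec φ.
Along the parallel, k = sec 36.4° = 1/0.8049 = 1.242.
Map distance = 819 × 1.242 ≈ 1020 km.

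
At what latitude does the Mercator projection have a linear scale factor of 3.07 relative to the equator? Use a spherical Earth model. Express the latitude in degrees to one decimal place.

71.0°

Mercator scale is k = sec φ = 1/cos φ.
1/cos φ = 3.07  ⇒  cos φ = 0.3257  ⇒  φ = arccos(0.3257) ≈ 71.0°.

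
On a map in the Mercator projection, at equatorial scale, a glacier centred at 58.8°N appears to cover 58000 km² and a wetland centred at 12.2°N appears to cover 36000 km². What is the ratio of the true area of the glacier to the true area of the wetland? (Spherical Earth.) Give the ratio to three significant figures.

Mercator's areal exaggeration is sec²φ; hence true area = (apparent area) · cos²φ.
True area of glacier: 58000 × cos²(58.8°) = 58000 × 0.2684 = 15560 km².
True area of wetland: 36000 × cos²(12.2°) = 36000 × 0.9553 = 34390 km².
Ratio = 15560 / 34390 ≈ 0.453.

0.453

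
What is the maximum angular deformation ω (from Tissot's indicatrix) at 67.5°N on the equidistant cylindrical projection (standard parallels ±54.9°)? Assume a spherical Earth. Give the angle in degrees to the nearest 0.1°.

With standard parallel φ₀ = 54.9°, the equirectangular projection gives x = Rλ cos φ₀, y = Rφ, so h = 1 and k = cos 54.9° / cos φ.
At 67.5°: h = 1.000, k = 1.503; principal scales a = 1.503, b = 1.000.
sin(ω/2) = (a − b)/(a + b) = 0.5026/2.503 = 0.2008, so ω = 2 arcsin(0.2008) ≈ 23.2°.

23.2°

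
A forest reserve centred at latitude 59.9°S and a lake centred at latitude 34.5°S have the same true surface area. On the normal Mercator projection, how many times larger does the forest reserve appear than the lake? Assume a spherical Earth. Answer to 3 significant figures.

2.70

Mercator areal scale is sec²φ.
At 59.9°: sec²(59.9°) = 1/0.5015² = 3.976.
At 34.5°: sec²(34.5°) = 1/0.8241² = 1.472.
Ratio = 3.976/1.472 = cos²(34.5°)/cos²(59.9°) ≈ 2.70.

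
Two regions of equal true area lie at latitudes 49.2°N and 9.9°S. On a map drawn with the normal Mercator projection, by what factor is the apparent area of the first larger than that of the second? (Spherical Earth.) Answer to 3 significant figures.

Mercator areal scale is sec²φ.
At 49.2°: sec²(49.2°) = 1/0.6534² = 2.342.
At 9.9°: sec²(9.9°) = 1/0.9851² = 1.030.
Ratio = 2.342/1.030 = cos²(9.9°)/cos²(49.2°) ≈ 2.27.

2.27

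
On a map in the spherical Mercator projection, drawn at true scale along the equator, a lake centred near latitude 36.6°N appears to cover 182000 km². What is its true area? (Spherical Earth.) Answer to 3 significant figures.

The Mercator projection is conformal; its linear scale factor is the same in every direction and equals sec φ = 1/cos φ.
Areal scale = k² = sec²φ = 1/cos²(36.6°) = 1/0.8028² = 1.552.
True area = apparent / (areal scale) = 182000 / 1.552 ≈ 117000 km².

117000 km²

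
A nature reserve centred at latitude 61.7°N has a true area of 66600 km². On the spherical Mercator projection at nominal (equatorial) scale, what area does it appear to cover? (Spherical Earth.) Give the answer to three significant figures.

The Mercator projection is conformal; its linear scale factor is the same in every direction and equals sec φ = 1/cos φ.
Areal scale = k² = sec²φ = 1/cos²(61.7°) = 1/0.4741² = 4.449.
Apparent area = 66600 × 4.449 ≈ 296000 km².

296000 km²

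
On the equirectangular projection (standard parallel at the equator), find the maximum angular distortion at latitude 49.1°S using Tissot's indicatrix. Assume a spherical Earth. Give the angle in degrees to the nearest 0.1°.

Plate carrée maps x = Rλ, y = Rφ. The meridian scale is h = 1 and the parallel scale is k = 1/cos φ = sec φ.
At 49.1°: h = 1.000, k = 1.527; principal scales a = 1.527, b = 1.000.
sin(ω/2) = (a − b)/(a + b) = 0.5273/2.527 = 0.2086, so ω = 2 arcsin(0.2086) ≈ 24.1°.

24.1°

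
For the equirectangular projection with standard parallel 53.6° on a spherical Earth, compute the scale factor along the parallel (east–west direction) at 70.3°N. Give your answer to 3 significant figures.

1.76

With standard parallel φ₀ = 53.6°, the equirectangular projection gives x = Rλ cos φ₀, y = Rφ, so h = 1 and k = cos 53.6° / cos φ.
k = cos 53.6° / cos 70.3° = 0.5934/0.3371 = 1.760.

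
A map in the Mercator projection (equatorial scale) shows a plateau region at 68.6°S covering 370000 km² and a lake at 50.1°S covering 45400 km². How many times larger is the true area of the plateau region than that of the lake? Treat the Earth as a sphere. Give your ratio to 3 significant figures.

On Mercator the areal scale is sec²φ, so true area = apparent × cos²φ.
True area of plateau region: 370000 × cos²(68.6°) = 370000 × 0.1331 = 49260 km².
True area of lake: 45400 × cos²(50.1°) = 45400 × 0.4115 = 18680 km².
Ratio = 49260 / 18680 ≈ 2.64.

2.64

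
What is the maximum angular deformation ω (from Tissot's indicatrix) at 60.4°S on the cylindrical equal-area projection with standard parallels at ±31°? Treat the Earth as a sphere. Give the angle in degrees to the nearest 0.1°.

A cylindrical equal-area projection with standard parallel φ₀ has meridian scale h = cos φ / cos φ₀ and parallel scale k = cos φ₀ / cos φ (so areas are preserved, h·k = 1).
At 60.4°: h = 0.5762, k = 1.735; principal scales a = 1.735, b = 0.5762.
sin(ω/2) = (a − b)/(a + b) = 1.159/2.312 = 0.5014, so ω = 2 arcsin(0.5014) ≈ 60.2°.

60.2°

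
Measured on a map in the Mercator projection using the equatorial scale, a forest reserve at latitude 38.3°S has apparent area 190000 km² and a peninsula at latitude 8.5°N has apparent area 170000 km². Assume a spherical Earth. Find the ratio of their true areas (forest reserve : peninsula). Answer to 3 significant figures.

On Mercator the areal scale is sec²φ, so true area = apparent × cos²φ.
True area of forest reserve: 190000 × cos²(38.3°) = 190000 × 0.6159 = 117000 km².
True area of peninsula: 170000 × cos²(8.5°) = 170000 × 0.9782 = 166300 km².
Ratio = 117000 / 166300 ≈ 0.704.

0.704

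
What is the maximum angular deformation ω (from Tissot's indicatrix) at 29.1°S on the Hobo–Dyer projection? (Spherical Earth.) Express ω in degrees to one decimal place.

The Hobo–Dyer projection is cylindrical equal-area with φ₀ = 37.5°. A cylindrical equal-area projection with standard parallel φ₀ has meridian scale h = cos φ / cos φ₀ and parallel scale k = cos φ₀ / cos φ (so areas are preserved, h·k = 1).
At 29.1°: h = 1.101, k = 0.9080; principal scales a = 1.101, b = 0.9080.
sin(ω/2) = (a − b)/(a + b) = 0.1934/2.009 = 0.09625, so ω = 2 arcsin(0.09625) ≈ 11.0°.

11.0°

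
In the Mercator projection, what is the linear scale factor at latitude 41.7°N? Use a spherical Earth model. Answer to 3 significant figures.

1.34

The Mercator projection is conformal; its linear scale factor is the same in every direction and equals sec φ = 1/cos φ.
k = 1/cos 41.7° = 1/0.7466 = 1.339.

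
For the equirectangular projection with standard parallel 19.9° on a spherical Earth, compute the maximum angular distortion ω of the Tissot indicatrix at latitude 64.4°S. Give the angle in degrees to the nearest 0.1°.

The equidistant cylindrical projection with φ₀ = 19.9° has h = 1 (meridians true) and k = cos φ₀ / cos φ along parallels.
At 64.4°: h = 1.000, k = 2.176; principal scales a = 2.176, b = 1.000.
sin(ω/2) = (a − b)/(a + b) = 1.176/3.176 = 0.3703, so ω = 2 arcsin(0.3703) ≈ 43.5°.

43.5°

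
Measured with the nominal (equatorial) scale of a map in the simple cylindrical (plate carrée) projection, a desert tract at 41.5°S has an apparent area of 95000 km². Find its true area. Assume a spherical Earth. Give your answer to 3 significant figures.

For the equirectangular projection with φ₀ = 0 (plate carrée), h = 1 along meridians and k = sec φ along parallels.
Areal scale = h·k = 1 × sec φ; at 41.5°, h = 1.000, k = 1.335, so h·k = 1.335.
True area = apparent / (areal scale) = 95000 / 1.335 ≈ 71200 km².

71200 km²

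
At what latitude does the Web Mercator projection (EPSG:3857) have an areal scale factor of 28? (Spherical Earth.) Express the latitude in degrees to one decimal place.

79.1°

Mercator areal scale is sec²φ.
sec²φ = 28  ⇒  cos²φ = 0.03571  ⇒  cos φ = 0.1890.
φ = arccos(0.1890) ≈ 79.1°.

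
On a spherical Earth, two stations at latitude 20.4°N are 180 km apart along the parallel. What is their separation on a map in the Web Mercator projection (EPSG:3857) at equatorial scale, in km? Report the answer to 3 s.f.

Mercator is conformal, so the point scale is isotropic: h = k = sec φ = 1/cos φ.
Along the parallel, k = sec 20.4° = 1/0.9373 = 1.067.
Map distance = 180 × 1.067 ≈ 192 km.

192 km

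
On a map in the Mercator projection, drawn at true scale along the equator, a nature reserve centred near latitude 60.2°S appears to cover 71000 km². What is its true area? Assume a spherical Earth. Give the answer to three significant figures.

For Mercator, h = k = sec φ (a conformal cylindrical projection has a single point scale, 1/cos φ).
Areal scale = k² = sec²φ = 1/cos²(60.2°) = 1/0.4970² = 4.049.
True area = apparent / (areal scale) = 71000 / 4.049 ≈ 17500 km².

17500 km²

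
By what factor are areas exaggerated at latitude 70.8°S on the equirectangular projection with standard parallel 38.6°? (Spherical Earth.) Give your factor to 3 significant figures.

2.38

In the equirectangular projection with standard parallel φ₀ = 38.6° (x = Rλ cos φ₀, y = Rφ), meridians are true-scale (h = 1) and the parallel scale is k = cos φ₀ / cos φ.
Areal scale = h·k = 1 × cos φ₀ / cos φ; at 70.8°, h = 1.000, k = 2.376, so h·k = 2.376.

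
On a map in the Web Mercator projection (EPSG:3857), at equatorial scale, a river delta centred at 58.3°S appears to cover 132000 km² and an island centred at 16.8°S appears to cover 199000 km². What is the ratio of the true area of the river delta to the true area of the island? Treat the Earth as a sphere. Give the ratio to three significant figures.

On Mercator the areal scale is sec²φ, so true area = apparent × cos²φ.
True area of river delta: 132000 × cos²(58.3°) = 132000 × 0.2761 = 36450 km².
True area of island: 199000 × cos²(16.8°) = 199000 × 0.9165 = 182400 km².
Ratio = 36450 / 182400 ≈ 0.200.

0.200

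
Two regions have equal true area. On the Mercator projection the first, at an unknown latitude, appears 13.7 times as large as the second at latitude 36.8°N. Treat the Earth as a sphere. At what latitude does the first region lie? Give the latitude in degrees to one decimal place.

77.5°

On Mercator, (apparent₁)/(apparent₂) = sec²φ₁ / sec²φ₂ when true areas are equal.
cos²φ₂ / cos²φ₁ = 13.7  ⇒  cos φ₁ = cos 36.8° / √13.7 = 0.8007/3.701 = 0.2163.
φ₁ = arccos(0.2163) ≈ 77.5°.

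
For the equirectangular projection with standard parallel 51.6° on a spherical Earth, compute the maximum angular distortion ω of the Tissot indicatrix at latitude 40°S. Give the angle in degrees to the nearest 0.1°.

12.0°

In the equirectangular projection with standard parallel φ₀ = 51.6° (x = Rλ cos φ₀, y = Rφ), meridians are true-scale (h = 1) and the parallel scale is k = cos φ₀ / cos φ.
At 40°: h = 1.000, k = 0.8109; principal scales a = 1.000, b = 0.8109.
sin(ω/2) = (a − b)/(a + b) = 0.1891/1.811 = 0.1045, so ω = 2 arcsin(0.1045) ≈ 12.0°.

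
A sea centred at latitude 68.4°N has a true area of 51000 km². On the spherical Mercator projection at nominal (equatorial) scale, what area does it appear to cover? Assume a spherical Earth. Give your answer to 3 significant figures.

376000 km²

For Mercator, h = k = sec φ (a conformal cylindrical projection has a single point scale, 1/cos φ).
Areal scale = k² = sec²φ = 1/cos²(68.4°) = 1/0.3681² = 7.379.
Apparent area = 51000 × 7.379 ≈ 376000 km².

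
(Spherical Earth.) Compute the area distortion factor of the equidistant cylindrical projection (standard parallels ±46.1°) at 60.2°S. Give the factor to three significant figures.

1.40

The equidistant cylindrical projection with φ₀ = 46.1° has h = 1 (meridians true) and k = cos φ₀ / cos φ along parallels.
Areal scale = h·k = 1 × cos φ₀ / cos φ; at 60.2°, h = 1.000, k = 1.395, so h·k = 1.395.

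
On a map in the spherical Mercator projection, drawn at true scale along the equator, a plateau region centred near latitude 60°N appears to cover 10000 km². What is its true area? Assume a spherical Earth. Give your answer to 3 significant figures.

For Mercator, h = k = sec φ (a conformal cylindrical projection has a single point scale, 1/cos φ).
Areal scale = k² = sec²φ = 1/cos²(60°) = 1/0.5000² = 4.000.
True area = apparent / (areal scale) = 10000 / 4.000 ≈ 2500 km².

2500 km²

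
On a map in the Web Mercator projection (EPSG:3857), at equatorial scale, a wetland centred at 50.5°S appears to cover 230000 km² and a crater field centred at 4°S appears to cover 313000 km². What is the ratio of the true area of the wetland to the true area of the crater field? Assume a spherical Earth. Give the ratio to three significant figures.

On Mercator the areal scale is sec²φ, so true area = apparent × cos²φ.
True area of wetland: 230000 × cos²(50.5°) = 230000 × 0.4046 = 93060 km².
True area of crater field: 313000 × cos²(4°) = 313000 × 0.9951 = 311500 km².
Ratio = 93060 / 311500 ≈ 0.299.

0.299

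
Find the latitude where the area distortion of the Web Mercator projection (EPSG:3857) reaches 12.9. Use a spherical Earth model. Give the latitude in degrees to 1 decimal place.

Mercator areal scale is sec²φ.
sec²φ = 12.9  ⇒  cos²φ = 0.07752  ⇒  cos φ = 0.2784.
φ = arccos(0.2784) ≈ 73.8°.

73.8°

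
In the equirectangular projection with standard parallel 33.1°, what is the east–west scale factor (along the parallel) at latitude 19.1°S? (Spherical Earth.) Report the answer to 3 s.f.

The equidistant cylindrical projection with φ₀ = 33.1° has h = 1 (meridians true) and k = cos φ₀ / cos φ along parallels.
k = cos 33.1° / cos 19.1° = 0.8377/0.9449 = 0.8865.

0.887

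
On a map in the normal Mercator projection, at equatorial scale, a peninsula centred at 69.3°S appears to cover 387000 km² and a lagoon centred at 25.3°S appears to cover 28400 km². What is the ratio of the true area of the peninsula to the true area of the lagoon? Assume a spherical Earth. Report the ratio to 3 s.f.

2.08

On Mercator the areal scale is sec²φ, so true area = apparent × cos²φ.
True area of peninsula: 387000 × cos²(69.3°) = 387000 × 0.1249 = 48350 km².
True area of lagoon: 28400 × cos²(25.3°) = 28400 × 0.8174 = 23210 km².
Ratio = 48350 / 23210 ≈ 2.08.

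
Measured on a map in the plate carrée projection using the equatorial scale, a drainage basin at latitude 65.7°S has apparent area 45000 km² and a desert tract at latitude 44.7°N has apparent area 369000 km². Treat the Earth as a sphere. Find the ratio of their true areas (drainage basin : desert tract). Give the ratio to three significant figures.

Plate carrée has h = 1 and k = sec φ, giving areal scale sec φ; true area = (apparent area) · cos φ.
True area of drainage basin: 45000 × cos(65.7°) = 45000 × 0.4115 = 18520 km².
True area of desert tract: 369000 × cos(44.7°) = 369000 × 0.7108 = 262300 km².
Ratio = 18520 / 262300 ≈ 0.0706.

0.0706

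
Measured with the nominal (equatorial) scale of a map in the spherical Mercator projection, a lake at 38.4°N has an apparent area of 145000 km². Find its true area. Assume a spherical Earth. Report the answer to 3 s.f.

For Mercator, h = k = sec φ (a conformal cylindrical projection has a single point scale, 1/cos φ).
Areal scale = k² = sec²φ = 1/cos²(38.4°) = 1/0.7837² = 1.628.
True area = apparent / (areal scale) = 145000 / 1.628 ≈ 89100 km².

89100 km²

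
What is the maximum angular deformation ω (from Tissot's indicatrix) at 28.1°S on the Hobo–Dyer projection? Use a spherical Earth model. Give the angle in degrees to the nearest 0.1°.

12.1°

Hobo–Dyer is a cylindrical equal-area projection with standard parallels at ±37.5°. For cylindrical equal-area with standard parallel φ₀, h = cos φ / cos φ₀ and k = cos φ₀ / cos φ, so h·k = 1.
At 28.1°: h = 1.112, k = 0.8994; principal scales a = 1.112, b = 0.8994.
sin(ω/2) = (a − b)/(a + b) = 0.2125/2.011 = 0.1057, so ω = 2 arcsin(0.1057) ≈ 12.1°.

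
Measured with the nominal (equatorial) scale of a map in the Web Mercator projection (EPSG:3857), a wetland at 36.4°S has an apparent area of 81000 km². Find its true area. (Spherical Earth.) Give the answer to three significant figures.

52500 km²

Mercator is conformal, so the point scale is isotropic: h = k = sec φ = 1/cos φ.
Areal scale = k² = sec²φ = 1/cos²(36.4°) = 1/0.8049² = 1.544.
True area = apparent / (areal scale) = 81000 / 1.544 ≈ 52500 km².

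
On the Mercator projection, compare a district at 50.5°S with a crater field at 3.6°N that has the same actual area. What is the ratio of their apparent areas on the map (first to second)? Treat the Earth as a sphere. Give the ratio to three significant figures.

2.46

Mercator is conformal with k = sec φ, so areal scale = k² = sec²φ.
At 50.5°: sec²(50.5°) = 1/0.6361² = 2.472.
At 3.6°: sec²(3.6°) = 1/0.9980² = 1.004.
Ratio = 2.472/1.004 = cos²(3.6°)/cos²(50.5°) ≈ 2.46.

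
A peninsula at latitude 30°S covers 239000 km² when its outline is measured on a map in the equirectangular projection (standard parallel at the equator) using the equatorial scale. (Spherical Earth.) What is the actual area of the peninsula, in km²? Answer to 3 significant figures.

207000 km²

For the equirectangular projection with φ₀ = 0 (plate carrée), h = 1 along meridians and k = sec φ along parallels.
Areal scale = h·k = 1 × sec φ; at 30°, h = 1.000, k = 1.155, so h·k = 1.155.
True area = apparent / (areal scale) = 239000 / 1.155 ≈ 207000 km².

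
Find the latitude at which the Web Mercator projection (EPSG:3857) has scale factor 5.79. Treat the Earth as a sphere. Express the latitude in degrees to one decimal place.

80.1°

Mercator scale is k = sec φ = 1/cos φ.
1/cos φ = 5.79  ⇒  cos φ = 0.1727  ⇒  φ = arccos(0.1727) ≈ 80.1°.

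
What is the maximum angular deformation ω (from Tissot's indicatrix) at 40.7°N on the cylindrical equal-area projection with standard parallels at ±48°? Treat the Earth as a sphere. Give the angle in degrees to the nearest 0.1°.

14.3°

For cylindrical equal-area with standard parallel φ₀, h = cos φ / cos φ₀ and k = cos φ₀ / cos φ, so h·k = 1.
At 40.7°: h = 1.133, k = 0.8826; principal scales a = 1.133, b = 0.8826.
sin(ω/2) = (a − b)/(a + b) = 0.2504/2.016 = 0.1242, so ω = 2 arcsin(0.1242) ≈ 14.3°.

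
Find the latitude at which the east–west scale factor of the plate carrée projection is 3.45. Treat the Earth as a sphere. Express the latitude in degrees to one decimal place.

73.2°

Plate carrée: h = 1, k = sec φ along parallels.
sec φ = 3.45  ⇒  cos φ = 0.2899  ⇒  φ ≈ 73.2°.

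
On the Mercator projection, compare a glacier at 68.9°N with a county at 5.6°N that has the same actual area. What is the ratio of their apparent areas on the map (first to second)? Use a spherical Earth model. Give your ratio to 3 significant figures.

7.64

On Mercator, area is exaggerated by sec²φ = 1/cos²φ.
At 68.9°: sec²(68.9°) = 1/0.3600² = 7.716.
At 5.6°: sec²(5.6°) = 1/0.9952² = 1.010.
Ratio = 7.716/1.010 = cos²(5.6°)/cos²(68.9°) ≈ 7.64.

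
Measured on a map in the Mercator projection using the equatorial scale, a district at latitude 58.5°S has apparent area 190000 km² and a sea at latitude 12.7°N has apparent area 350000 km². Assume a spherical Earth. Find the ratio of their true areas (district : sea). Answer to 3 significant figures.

On Mercator the areal scale is sec²φ, so true area = apparent × cos²φ.
True area of district: 190000 × cos²(58.5°) = 190000 × 0.2730 = 51870 km².
True area of sea: 350000 × cos²(12.7°) = 350000 × 0.9517 = 333100 km².
Ratio = 51870 / 333100 ≈ 0.156.

0.156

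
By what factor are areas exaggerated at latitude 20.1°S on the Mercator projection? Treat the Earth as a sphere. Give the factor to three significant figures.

1.13

Mercator is conformal, so the point scale is isotropic: h = k = sec φ = 1/cos φ.
Areal scale = k² = sec²φ = 1/cos²(20.1°) = 1/0.9391² = 1.134.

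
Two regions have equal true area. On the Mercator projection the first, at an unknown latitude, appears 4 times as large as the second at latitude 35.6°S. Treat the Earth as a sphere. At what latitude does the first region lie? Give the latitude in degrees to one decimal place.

On Mercator, (apparent₁)/(apparent₂) = sec²φ₁ / sec²φ₂ when true areas are equal.
cos²φ₂ / cos²φ₁ = 4  ⇒  cos φ₁ = cos 35.6° / √4 = 0.8131/2.000 = 0.4066.
φ₁ = arccos(0.4066) ≈ 66.0°.

66.0°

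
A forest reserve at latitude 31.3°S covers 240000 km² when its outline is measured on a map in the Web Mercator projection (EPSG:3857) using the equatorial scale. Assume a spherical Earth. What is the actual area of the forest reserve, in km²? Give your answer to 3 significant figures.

175000 km²

Mercator is conformal, so the point scale is isotropic: h = k = sec φ = 1/cos φ.
Areal scale = k² = sec²φ = 1/cos²(31.3°) = 1/0.8545² = 1.370.
True area = apparent / (areal scale) = 240000 / 1.370 ≈ 175000 km².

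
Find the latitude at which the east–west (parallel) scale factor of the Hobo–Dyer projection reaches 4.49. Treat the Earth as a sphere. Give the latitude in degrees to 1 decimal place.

Hobo–Dyer is a cylindrical equal-area projection with standard parallels at ±37.5°. For cylindrical equal-area with standard parallel φ₀, h = cos φ / cos φ₀ and k = cos φ₀ / cos φ, so h·k = 1.
k = cos φ₀ / cos φ = 4.49  ⇒  cos φ = cos 37.5° / 4.49 = 0.1767.
φ = arccos(0.1767) ≈ 79.8°.

79.8°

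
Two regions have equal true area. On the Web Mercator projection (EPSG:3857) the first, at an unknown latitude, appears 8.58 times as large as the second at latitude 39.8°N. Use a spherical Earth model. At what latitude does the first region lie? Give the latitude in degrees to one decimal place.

74.8°

For equal true areas on Mercator, apparent areas scale as sec²φ, so the ratio is cos²φ₂ / cos²φ₁.
cos²φ₂ / cos²φ₁ = 8.58  ⇒  cos φ₁ = cos 39.8° / √8.58 = 0.7683/2.929 = 0.2623.
φ₁ = arccos(0.2623) ≈ 74.8°.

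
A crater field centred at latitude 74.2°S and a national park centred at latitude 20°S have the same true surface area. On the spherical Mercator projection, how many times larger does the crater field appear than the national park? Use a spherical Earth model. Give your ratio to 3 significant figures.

11.9

Mercator is conformal with k = sec φ, so areal scale = k² = sec²φ.
At 74.2°: sec²(74.2°) = 1/0.2723² = 13.49.
At 20°: sec²(20°) = 1/0.9397² = 1.132.
Ratio = 13.49/1.132 = cos²(20°)/cos²(74.2°) ≈ 11.9.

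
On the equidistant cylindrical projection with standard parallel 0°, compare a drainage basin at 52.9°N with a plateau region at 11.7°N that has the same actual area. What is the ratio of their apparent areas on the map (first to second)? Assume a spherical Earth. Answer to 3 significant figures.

1.62

In the plate carrée (x = Rλ, y = Rφ), meridians are true-scale (h = 1) and parallels are stretched by k = sec φ.
Areal scale at 52.9°: h·k = 1.000 × 1.658 = 1.658.
Areal scale at 11.7°: h·k = 1.000 × 1.021 = 1.021.
Ratio = 1.658/1.021 ≈ 1.62.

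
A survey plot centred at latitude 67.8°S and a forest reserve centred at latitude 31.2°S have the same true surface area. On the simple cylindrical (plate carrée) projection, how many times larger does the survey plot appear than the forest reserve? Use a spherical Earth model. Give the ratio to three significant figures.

Plate carrée maps x = Rλ, y = Rφ. The meridian scale is h = 1 and the parallel scale is k = 1/cos φ = sec φ.
Areal scale at 67.8°: h·k = 1.000 × 2.647 = 2.647.
Areal scale at 31.2°: h·k = 1.000 × 1.169 = 1.169.
Ratio = 2.647/1.169 ≈ 2.26.

2.26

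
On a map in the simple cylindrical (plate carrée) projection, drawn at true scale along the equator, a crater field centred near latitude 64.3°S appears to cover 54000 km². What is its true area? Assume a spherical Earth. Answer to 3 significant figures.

23400 km²

For the equirectangular projection with φ₀ = 0 (plate carrée), h = 1 along meridians and k = sec φ along parallels.
Areal scale = h·k = 1 × sec φ; at 64.3°, h = 1.000, k = 2.306, so h·k = 2.306.
True area = apparent / (areal scale) = 54000 / 2.306 ≈ 23400 km².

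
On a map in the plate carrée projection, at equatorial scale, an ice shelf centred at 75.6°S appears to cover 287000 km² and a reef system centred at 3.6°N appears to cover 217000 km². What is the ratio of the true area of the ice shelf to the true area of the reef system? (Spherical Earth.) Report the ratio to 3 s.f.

0.330

Plate carrée has h = 1 and k = sec φ, giving areal scale sec φ; true area = (apparent area) · cos φ.
True area of ice shelf: 287000 × cos(75.6°) = 287000 × 0.2487 = 71370 km².
True area of reef system: 217000 × cos(3.6°) = 217000 × 0.9980 = 216600 km².
Ratio = 71370 / 216600 ≈ 0.330.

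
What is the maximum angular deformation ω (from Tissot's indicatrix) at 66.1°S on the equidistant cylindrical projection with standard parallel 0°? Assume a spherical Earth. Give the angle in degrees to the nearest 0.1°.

50.1°

Plate carrée maps x = Rλ, y = Rφ. The meridian scale is h = 1 and the parallel scale is k = 1/cos φ = sec φ.
At 66.1°: h = 1.000, k = 2.468; principal scales a = 2.468, b = 1.000.
sin(ω/2) = (a − b)/(a + b) = 1.468/3.468 = 0.4233, so ω = 2 arcsin(0.4233) ≈ 50.1°.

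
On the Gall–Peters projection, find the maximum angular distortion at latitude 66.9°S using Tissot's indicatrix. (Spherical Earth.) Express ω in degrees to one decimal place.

63.9°

The Gall–Peters projection is cylindrical equal-area with φ₀ = 45°. Cylindrical equal-area (φ₀ = 45°): h = cos φ / cos 45° along meridians, k = cos 45° / cos φ along parallels; h·k = 1.
At 66.9°: h = 0.5548, k = 1.802; principal scales a = 1.802, b = 0.5548.
sin(ω/2) = (a − b)/(a + b) = 1.247/2.357 = 0.5292, so ω = 2 arcsin(0.5292) ≈ 63.9°.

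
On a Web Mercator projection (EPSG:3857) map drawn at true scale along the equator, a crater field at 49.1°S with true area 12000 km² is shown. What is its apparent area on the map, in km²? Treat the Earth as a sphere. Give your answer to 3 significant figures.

28000 km²

The Mercator projection is conformal; its linear scale factor is the same in every direction and equals sec φ = 1/cos φ.
Areal scale = k² = sec²φ = 1/cos²(49.1°) = 1/0.6547² = 2.333.
Apparent area = 12000 × 2.333 ≈ 28000 km².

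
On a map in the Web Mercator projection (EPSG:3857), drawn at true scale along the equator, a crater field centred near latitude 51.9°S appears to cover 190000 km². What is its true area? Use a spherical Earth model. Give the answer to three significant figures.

72300 km²

Mercator is conformal, so the point scale is isotropic: h = k = sec φ = 1/cos φ.
Areal scale = k² = sec²φ = 1/cos²(51.9°) = 1/0.6170² = 2.627.
True area = apparent / (areal scale) = 190000 / 2.627 ≈ 72300 km².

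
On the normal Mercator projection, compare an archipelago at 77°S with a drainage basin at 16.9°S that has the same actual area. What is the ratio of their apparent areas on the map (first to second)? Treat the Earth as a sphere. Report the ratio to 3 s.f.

Mercator is conformal with k = sec φ, so areal scale = k² = sec²φ.
At 77°: sec²(77°) = 1/0.2250² = 19.76.
At 16.9°: sec²(16.9°) = 1/0.9568² = 1.092.
Ratio = 19.76/1.092 = cos²(16.9°)/cos²(77°) ≈ 18.1.

18.1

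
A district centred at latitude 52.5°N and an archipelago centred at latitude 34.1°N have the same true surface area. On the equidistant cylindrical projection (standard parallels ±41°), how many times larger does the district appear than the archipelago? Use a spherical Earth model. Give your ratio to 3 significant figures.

The equidistant cylindrical projection with φ₀ = 41° has h = 1 (meridians true) and k = cos φ₀ / cos φ along parallels.
Areal scale at 52.5°: h·k = 1.000 × 1.240 = 1.240.
Areal scale at 34.1°: h·k = 1.000 × 0.9114 = 0.9114.
Ratio = 1.240/0.9114 ≈ 1.36.

1.36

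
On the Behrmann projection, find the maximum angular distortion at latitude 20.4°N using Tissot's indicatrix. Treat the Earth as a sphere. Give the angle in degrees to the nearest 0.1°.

9.1°

The Behrmann projection is cylindrical equal-area with φ₀ = 30°. A cylindrical equal-area projection with standard parallel φ₀ has meridian scale h = cos φ / cos φ₀ and parallel scale k = cos φ₀ / cos φ (so areas are preserved, h·k = 1).
At 20.4°: h = 1.082, k = 0.9240; principal scales a = 1.082, b = 0.9240.
sin(ω/2) = (a − b)/(a + b) = 0.1583/2.006 = 0.07891, so ω = 2 arcsin(0.07891) ≈ 9.1°.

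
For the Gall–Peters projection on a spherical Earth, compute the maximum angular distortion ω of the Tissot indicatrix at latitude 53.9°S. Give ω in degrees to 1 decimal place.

The Gall–Peters projection is cylindrical equal-area with φ₀ = 45°. Cylindrical equal-area (φ₀ = 45°): h = cos φ / cos 45° along meridians, k = cos 45° / cos φ along parallels; h·k = 1.
At 53.9°: h = 0.8332, k = 1.200; principal scales a = 1.200, b = 0.8332.
sin(ω/2) = (a − b)/(a + b) = 0.3669/2.033 = 0.1804, so ω = 2 arcsin(0.1804) ≈ 20.8°.

20.8°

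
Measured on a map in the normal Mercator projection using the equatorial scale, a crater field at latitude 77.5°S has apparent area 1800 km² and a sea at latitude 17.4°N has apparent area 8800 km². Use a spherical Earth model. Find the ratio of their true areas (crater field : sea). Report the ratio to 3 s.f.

0.0105

On Mercator the areal scale is sec²φ, so true area = apparent × cos²φ.
True area of crater field: 1800 × cos²(77.5°) = 1800 × 0.04685 = 84.32 km².
True area of sea: 8800 × cos²(17.4°) = 8800 × 0.9106 = 8013 km².
Ratio = 84.32 / 8013 ≈ 0.0105.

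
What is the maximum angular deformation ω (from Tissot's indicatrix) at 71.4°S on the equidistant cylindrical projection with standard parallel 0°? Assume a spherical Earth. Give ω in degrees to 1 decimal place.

For the equirectangular projection with φ₀ = 0 (plate carrée), h = 1 along meridians and k = sec φ along parallels.
At 71.4°: h = 1.000, k = 3.135; principal scales a = 3.135, b = 1.000.
sin(ω/2) = (a − b)/(a + b) = 2.135/4.135 = 0.5163, so ω = 2 arcsin(0.5163) ≈ 62.2°.

62.2°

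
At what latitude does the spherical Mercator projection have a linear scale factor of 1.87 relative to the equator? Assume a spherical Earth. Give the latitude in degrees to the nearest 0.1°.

Mercator scale is k = sec φ = 1/cos φ.
1/cos φ = 1.87  ⇒  cos φ = 0.5348  ⇒  φ = arccos(0.5348) ≈ 57.7°.

57.7°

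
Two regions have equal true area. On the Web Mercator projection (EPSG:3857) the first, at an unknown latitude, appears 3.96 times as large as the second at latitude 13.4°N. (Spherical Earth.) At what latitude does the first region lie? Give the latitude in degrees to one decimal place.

For equal true areas on Mercator, apparent areas scale as sec²φ, so the ratio is cos²φ₂ / cos²φ₁.
cos²φ₂ / cos²φ₁ = 3.96  ⇒  cos φ₁ = cos 13.4° / √3.96 = 0.9728/1.990 = 0.4888.
φ₁ = arccos(0.4888) ≈ 60.7°.

60.7°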